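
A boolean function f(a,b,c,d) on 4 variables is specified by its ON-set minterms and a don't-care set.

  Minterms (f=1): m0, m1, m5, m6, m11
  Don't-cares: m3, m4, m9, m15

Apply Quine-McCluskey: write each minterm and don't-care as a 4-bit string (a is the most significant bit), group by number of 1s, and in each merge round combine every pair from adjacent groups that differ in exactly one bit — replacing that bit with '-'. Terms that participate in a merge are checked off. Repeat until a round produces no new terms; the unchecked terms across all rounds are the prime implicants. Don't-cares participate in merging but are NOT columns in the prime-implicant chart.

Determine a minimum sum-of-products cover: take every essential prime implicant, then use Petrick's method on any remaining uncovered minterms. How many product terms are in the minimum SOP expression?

size-2^0 implicants → 0000(✓)  0001(✓)  0011(✓)  0100(✓)  0101(✓)  0110(✓)  1001(✓)  1011(✓)  1111(✓)
size-2^1 implicants → -001(✓)  -011(✓)  0-00(✓)  0-01(✓)  00-1(✓)  000-(✓)  01-0  010-(✓)  1-11  10-1(✓)
size-2^2 implicants → -0-1  0-0-
Unchecked terms (primes): -0-1, 0-0-, 01-0, 1-11
Minterm coverage:
  m0 ⊆ 0-0- [E]
  m1 ⊆ -0-1,0-0-
  m5 ⊆ 0-0- [E]
  m6 ⊆ 01-0 [E]
  m11 ⊆ -0-1,1-11
E = {0-0-, 01-0}
Petrick residual → -0-1
Cover = b'd + a'c' + a'bd'  |cover|=3

3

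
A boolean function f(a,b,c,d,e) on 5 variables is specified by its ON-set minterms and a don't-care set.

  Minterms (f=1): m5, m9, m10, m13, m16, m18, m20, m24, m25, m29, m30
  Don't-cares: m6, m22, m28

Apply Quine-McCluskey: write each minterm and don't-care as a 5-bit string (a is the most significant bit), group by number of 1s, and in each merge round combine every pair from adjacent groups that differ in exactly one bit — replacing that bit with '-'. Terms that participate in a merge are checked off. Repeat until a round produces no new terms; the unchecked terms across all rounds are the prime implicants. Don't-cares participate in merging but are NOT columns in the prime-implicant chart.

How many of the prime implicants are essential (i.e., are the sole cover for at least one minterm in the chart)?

5

[col 0] 00101*, 00110*, 01001*, 01010, 01101*, 10000*, 10010*, 10100*, 10110*, 11000*, 11001*, 11100*, 11101*, 11110*
[col 1] -0110, -1001*, -1101*, 0-101, 01-01*, 1-000*, 1-100*, 1-110*, 10-00*, 10-10*, 100-0*, 101-0*, 11-00*, 11-01*, 1100-*, 111-0*, 1110-*
[col 2] -1-01, 1--00, 1-1-0, 10--0, 11-0-
Prime implicants: -0110, -1-01, 0-101, 01010, 1--00, 1-1-0, 10--0, 11-0-
PI chart (minterm → PIs covering it):
  5 | 0-101  (sole → essential)
  9 | -1-01  (sole → essential)
  10 | 01010  (sole → essential)
  13 | -1-01,0-101
  16 | 1--00,10--0
  18 | 10--0  (sole → essential)
  20 | 1--00,1-1-0,10--0
  24 | 1--00,11-0-
  25 | -1-01,11-0-
  29 | -1-01,11-0-
  30 | 1-1-0  (sole → essential)
Essential prime implicants: -1-01, 0-101, 01010, 1-1-0, 10--0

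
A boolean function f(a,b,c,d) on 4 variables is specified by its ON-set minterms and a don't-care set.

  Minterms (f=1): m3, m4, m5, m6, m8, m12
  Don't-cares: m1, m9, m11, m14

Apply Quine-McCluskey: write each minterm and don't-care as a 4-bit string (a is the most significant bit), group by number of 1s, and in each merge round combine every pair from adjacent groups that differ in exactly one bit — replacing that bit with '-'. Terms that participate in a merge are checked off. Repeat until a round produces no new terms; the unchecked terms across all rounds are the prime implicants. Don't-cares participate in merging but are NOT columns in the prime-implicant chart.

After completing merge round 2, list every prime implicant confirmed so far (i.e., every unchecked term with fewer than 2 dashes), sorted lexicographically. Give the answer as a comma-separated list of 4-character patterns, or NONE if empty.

0-01, 010-, 1-00, 100-

[col 0] 0001*, 0011*, 0100*, 0101*, 0110*, 1000*, 1001*, 1011*, 1100*, 1110*
[col 1] -001*, -011*, -100*, -110*, 0-01, 00-1*, 01-0*, 010-, 1-00, 10-1*, 100-, 11-0*
[col 2] -0-1, -1-0
Prime implicants: -0-1, -1-0, 0-01, 010-, 1-00, 100-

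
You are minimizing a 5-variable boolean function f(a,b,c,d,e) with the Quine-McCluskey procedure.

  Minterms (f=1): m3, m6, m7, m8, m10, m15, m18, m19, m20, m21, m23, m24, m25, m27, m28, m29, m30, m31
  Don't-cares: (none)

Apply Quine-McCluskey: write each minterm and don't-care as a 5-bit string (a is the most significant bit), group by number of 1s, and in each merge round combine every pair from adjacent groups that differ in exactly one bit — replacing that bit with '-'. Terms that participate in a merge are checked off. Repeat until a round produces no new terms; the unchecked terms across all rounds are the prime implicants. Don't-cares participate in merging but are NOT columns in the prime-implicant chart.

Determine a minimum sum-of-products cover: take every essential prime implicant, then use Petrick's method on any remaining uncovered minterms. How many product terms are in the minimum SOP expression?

9

size-2^0 implicants → 00011(✓)  00110(✓)  00111(✓)  01000(✓)  01010(✓)  01111(✓)  10010(✓)  10011(✓)  10100(✓)  10101(✓)  10111(✓)  11000(✓)  11001(✓)  11011(✓)  11100(✓)  11101(✓)  11110(✓)  11111(✓)
size-2^1 implicants → -0011(✓)  -0111(✓)  -1000  -1111(✓)  0-111(✓)  00-11(✓)  0011-  010-0  1-011(✓)  1-100(✓)  1-101(✓)  1-111(✓)  10-11(✓)  1001-  101-1(✓)  1010-(✓)  11-00(✓)  11-01(✓)  11-11(✓)  110-1(✓)  1100-(✓)  111-0(✓)  111-1(✓)  1110-(✓)  1111-(✓)
size-2^2 implicants → --111  -0-11  1--11  1-1-1  1-10-  11--1  11-0-  111--
Unchecked terms (primes): --111, -0-11, -1000, 0011-, 010-0, 1--11, 1-1-1, 1-10-, 1001-, 11--1, 11-0-, 111--
Minterm coverage:
  m3 ⊆ -0-11 [E]
  m6 ⊆ 0011- [E]
  m7 ⊆ --111,-0-11,0011-
  m8 ⊆ -1000,010-0
  m10 ⊆ 010-0 [E]
  m15 ⊆ --111 [E]
  m18 ⊆ 1001- [E]
  m19 ⊆ -0-11,1--11,1001-
  m20 ⊆ 1-10- [E]
  m21 ⊆ 1-1-1,1-10-
  m23 ⊆ --111,-0-11,1--11,1-1-1
  m24 ⊆ -1000,11-0-
  m25 ⊆ 11--1,11-0-
  m27 ⊆ 1--11,11--1
  m28 ⊆ 1-10-,11-0-,111--
  m29 ⊆ 1-1-1,1-10-,11--1,11-0-,111--
  m30 ⊆ 111-- [E]
  m31 ⊆ --111,1--11,1-1-1,11--1,111--
E = {--111, -0-11, 0011-, 010-0, 1-10-, 1001-, 111--}
Petrick residual → -1000, 11--1
Cover = cde + b'de + bc'd'e' + a'b'cd + a'bc'e' + acd' + ab'c'd + abe + abc  |cover|=9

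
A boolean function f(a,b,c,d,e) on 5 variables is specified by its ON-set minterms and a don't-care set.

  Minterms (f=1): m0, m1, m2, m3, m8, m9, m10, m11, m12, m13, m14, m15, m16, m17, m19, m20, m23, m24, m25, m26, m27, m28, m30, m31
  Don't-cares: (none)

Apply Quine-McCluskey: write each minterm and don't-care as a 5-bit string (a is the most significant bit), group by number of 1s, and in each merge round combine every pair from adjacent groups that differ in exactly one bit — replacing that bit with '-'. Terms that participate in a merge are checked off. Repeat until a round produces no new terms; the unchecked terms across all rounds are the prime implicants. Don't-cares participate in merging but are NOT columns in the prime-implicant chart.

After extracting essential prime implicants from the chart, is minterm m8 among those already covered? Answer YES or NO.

YES

[col 0] 00000*, 00001*, 00010*, 00011*, 01000*, 01001*, 01010*, 01011*, 01100*, 01101*, 01110*, 01111*, 10000*, 10001*, 10011*, 10100*, 10111*, 11000*, 11001*, 11010*, 11011*, 11100*, 11110*, 11111*
[col 1] -0000*, -0001*, -0011*, -1000*, -1001*, -1010*, -1011*, -1100*, -1110*, -1111*, 0-000*, 0-001*, 0-010*, 0-011*, 000-0*, 000-1*, 0000-*, 0001-*, 01-00*, 01-01*, 01-10*, 01-11*, 010-0*, 010-1*, 0100-*, 0101-*, 011-0*, 011-1*, 0110-*, 0111-*, 1-000*, 1-001*, 1-011*, 1-100*, 1-111*, 10-00*, 10-11*, 100-1*, 1000-*, 11-00*, 11-10*, 11-11*, 110-0*, 110-1*, 1100-*, 1101-*, 111-0*, 1111-*
[col 2] --000*, --001*, --011*, -00-1*, -000-*, -1-00*, -1-10*, -1-11*, -10-0*, -10-1*, -100-*, -101-*, -11-0*, -111-*, 0-0-0*, 0-0-1*, 0-00-*, 0-01-*, 000--*, 01--0*, 01--1*, 01-0-*, 01-1-*, 010--*, 011--*, 1--00, 1--11, 1-0-1*, 1-00-*, 11--0*, 11-1-*, 110--*
[col 3] --0-1, --00-, -1--0, -1-1-, -10--, 0-0--, 01---
Prime implicants: --0-1, --00-, -1--0, -1-1-, -10--, 0-0--, 01---, 1--00, 1--11
PI chart (minterm → PIs covering it):
  0 | --00-,0-0--
  1 | --0-1,--00-,0-0--
  2 | 0-0--  (sole → essential)
  3 | --0-1,0-0--
  8 | --00-,-1--0,-10--,0-0--,01---
  9 | --0-1,--00-,-10--,0-0--,01---
  10 | -1--0,-1-1-,-10--,0-0--,01---
  11 | --0-1,-1-1-,-10--,0-0--,01---
  12 | -1--0,01---
  13 | 01---  (sole → essential)
  14 | -1--0,-1-1-,01---
  15 | -1-1-,01---
  16 | --00-,1--00
  17 | --0-1,--00-
  19 | --0-1,1--11
  20 | 1--00  (sole → essential)
  23 | 1--11  (sole → essential)
  24 | --00-,-1--0,-10--,1--00
  25 | --0-1,--00-,-10--
  26 | -1--0,-1-1-,-10--
  27 | --0-1,-1-1-,-10--,1--11
  28 | -1--0,1--00
  30 | -1--0,-1-1-
  31 | -1-1-,1--11
Essential prime implicants: 0-0--, 01---, 1--00, 1--11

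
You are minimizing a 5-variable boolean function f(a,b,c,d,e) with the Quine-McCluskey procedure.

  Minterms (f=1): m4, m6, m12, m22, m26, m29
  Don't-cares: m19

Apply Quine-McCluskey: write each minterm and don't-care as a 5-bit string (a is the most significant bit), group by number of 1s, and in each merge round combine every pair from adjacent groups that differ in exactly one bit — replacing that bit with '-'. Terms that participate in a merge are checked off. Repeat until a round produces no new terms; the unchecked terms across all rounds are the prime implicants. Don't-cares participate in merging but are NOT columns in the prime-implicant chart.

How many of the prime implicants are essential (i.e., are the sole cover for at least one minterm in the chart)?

4

Round 0: 00100✓ 00110✓ 01100✓ 10011 10110✓ 11010 11101
Round 1: -0110 0-100 001-0
PIs = {-0110, 0-100, 001-0, 10011, 11010, 11101}
Coverage chart:
  m4: 0-100,001-0
  m6: -0110,001-0
  m12: 0-100 ←essential
  m22: -0110 ←essential
  m26: 11010 ←essential
  m29: 11101 ←essential
Essential: -0110, 0-100, 11010, 11101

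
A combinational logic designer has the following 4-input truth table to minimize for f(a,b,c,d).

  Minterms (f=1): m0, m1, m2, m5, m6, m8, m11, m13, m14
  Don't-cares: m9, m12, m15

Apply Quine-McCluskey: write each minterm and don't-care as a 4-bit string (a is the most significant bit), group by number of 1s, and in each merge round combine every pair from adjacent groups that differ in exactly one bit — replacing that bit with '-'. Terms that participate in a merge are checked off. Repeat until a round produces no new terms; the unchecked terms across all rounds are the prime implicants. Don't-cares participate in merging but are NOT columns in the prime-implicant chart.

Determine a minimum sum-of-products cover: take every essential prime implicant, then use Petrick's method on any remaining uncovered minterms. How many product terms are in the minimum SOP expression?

size-2^0 implicants → 0000(✓)  0001(✓)  0010(✓)  0101(✓)  0110(✓)  1000(✓)  1001(✓)  1011(✓)  1100(✓)  1101(✓)  1110(✓)  1111(✓)
size-2^1 implicants → -000(✓)  -001(✓)  -101(✓)  -110  0-01(✓)  0-10  00-0  000-(✓)  1-00(✓)  1-01(✓)  1-11(✓)  10-1(✓)  100-(✓)  11-0(✓)  11-1(✓)  110-(✓)  111-(✓)
size-2^2 implicants → --01  -00-  1--1  1-0-  11--
Unchecked terms (primes): --01, -00-, -110, 0-10, 00-0, 1--1, 1-0-, 11--
Minterm coverage:
  m0 ⊆ -00-,00-0
  m1 ⊆ --01,-00-
  m2 ⊆ 0-10,00-0
  m5 ⊆ --01 [E]
  m6 ⊆ -110,0-10
  m8 ⊆ -00-,1-0-
  m11 ⊆ 1--1 [E]
  m13 ⊆ --01,1--1,1-0-,11--
  m14 ⊆ -110,11--
E = {--01, 1--1}
Petrick residual → -00-, -110, 0-10
Cover = c'd + b'c' + bcd' + a'cd' + ad  |cover|=5

5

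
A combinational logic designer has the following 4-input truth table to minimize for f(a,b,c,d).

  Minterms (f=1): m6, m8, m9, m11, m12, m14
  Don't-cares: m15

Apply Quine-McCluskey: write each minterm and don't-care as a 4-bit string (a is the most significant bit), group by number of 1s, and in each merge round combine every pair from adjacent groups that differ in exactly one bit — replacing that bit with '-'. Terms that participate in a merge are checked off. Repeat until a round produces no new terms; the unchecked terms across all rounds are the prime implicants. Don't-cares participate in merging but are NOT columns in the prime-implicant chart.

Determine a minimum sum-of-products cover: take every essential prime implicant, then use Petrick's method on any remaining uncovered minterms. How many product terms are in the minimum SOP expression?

3

size-2^0 implicants → 0110(✓)  1000(✓)  1001(✓)  1011(✓)  1100(✓)  1110(✓)  1111(✓)
size-2^1 implicants → -110  1-00  1-11  10-1  100-  11-0  111-
Unchecked terms (primes): -110, 1-00, 1-11, 10-1, 100-, 11-0, 111-
Minterm coverage:
  m6 ⊆ -110 [E]
  m8 ⊆ 1-00,100-
  m9 ⊆ 10-1,100-
  m11 ⊆ 1-11,10-1
  m12 ⊆ 1-00,11-0
  m14 ⊆ -110,11-0,111-
E = {-110}
Petrick residual → 1-00, 10-1
Cover = bcd' + ac'd' + ab'd  |cover|=3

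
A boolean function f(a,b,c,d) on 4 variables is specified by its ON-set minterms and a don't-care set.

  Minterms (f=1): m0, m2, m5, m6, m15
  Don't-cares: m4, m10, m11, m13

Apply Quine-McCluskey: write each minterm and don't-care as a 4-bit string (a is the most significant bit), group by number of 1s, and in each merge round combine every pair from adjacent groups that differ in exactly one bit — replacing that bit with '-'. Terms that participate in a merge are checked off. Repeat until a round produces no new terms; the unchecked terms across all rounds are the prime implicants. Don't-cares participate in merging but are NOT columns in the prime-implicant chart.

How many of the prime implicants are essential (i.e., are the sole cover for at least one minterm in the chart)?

1

size-2^0 implicants → 0000(✓)  0010(✓)  0100(✓)  0101(✓)  0110(✓)  1010(✓)  1011(✓)  1101(✓)  1111(✓)
size-2^1 implicants → -010  -101  0-00(✓)  0-10(✓)  00-0(✓)  01-0(✓)  010-  1-11  101-  11-1
size-2^2 implicants → 0--0
Unchecked terms (primes): -010, -101, 0--0, 010-, 1-11, 101-, 11-1
Minterm coverage:
  m0 ⊆ 0--0 [E]
  m2 ⊆ -010,0--0
  m5 ⊆ -101,010-
  m6 ⊆ 0--0 [E]
  m15 ⊆ 1-11,11-1
E = {0--0}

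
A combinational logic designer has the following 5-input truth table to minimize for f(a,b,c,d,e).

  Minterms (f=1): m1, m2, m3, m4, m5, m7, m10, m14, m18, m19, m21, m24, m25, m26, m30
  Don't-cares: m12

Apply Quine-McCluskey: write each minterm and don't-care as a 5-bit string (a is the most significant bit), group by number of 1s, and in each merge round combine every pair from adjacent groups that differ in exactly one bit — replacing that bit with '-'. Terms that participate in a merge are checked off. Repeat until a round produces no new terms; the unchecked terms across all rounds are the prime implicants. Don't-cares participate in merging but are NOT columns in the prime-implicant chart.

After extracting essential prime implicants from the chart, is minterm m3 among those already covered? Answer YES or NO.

Round 0: 00001✓ 00010✓ 00011✓ 00100✓ 00101✓ 00111✓ 01010✓ 01100✓ 01110✓ 10010✓ 10011✓ 10101✓ 11000✓ 11001✓ 11010✓ 11110✓
Round 1: -0010✓ -0011✓ -0101 -1010✓ -1110✓ 0-010✓ 0-100 00-01✓ 00-11✓ 000-1✓ 0001-✓ 001-1✓ 0010- 01-10✓ 011-0 1-010✓ 1001-✓ 11-10✓ 110-0 1100-
Round 2: --010 -001- -1-10 00--1
PIs = {--010, -001-, -0101, -1-10, 0-100, 00--1, 0010-, 011-0, 110-0, 1100-}
Coverage chart:
  m1: 00--1 ←essential
  m2: --010,-001-
  m3: -001-,00--1
  m4: 0-100,0010-
  m5: -0101,00--1,0010-
  m7: 00--1 ←essential
  m10: --010,-1-10
  m14: -1-10,011-0
  m18: --010,-001-
  m19: -001- ←essential
  m21: -0101 ←essential
  m24: 110-0,1100-
  m25: 1100- ←essential
  m26: --010,-1-10,110-0
  m30: -1-10 ←essential
Essential: -001-, -0101, -1-10, 00--1, 1100-

YES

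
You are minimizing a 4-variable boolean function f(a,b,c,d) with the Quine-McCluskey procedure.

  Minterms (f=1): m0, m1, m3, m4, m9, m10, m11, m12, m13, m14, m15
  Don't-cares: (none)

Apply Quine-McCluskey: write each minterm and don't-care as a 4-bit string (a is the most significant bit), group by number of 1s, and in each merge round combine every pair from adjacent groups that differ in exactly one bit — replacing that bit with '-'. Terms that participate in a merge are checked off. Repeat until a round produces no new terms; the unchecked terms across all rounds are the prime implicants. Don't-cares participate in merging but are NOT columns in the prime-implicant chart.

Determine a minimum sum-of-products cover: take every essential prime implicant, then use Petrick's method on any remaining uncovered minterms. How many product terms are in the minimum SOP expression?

4

Round 0: 0000✓ 0001✓ 0011✓ 0100✓ 1001✓ 1010✓ 1011✓ 1100✓ 1101✓ 1110✓ 1111✓
Round 1: -001✓ -011✓ -100 0-00 00-1✓ 000- 1-01✓ 1-10✓ 1-11✓ 10-1✓ 101-✓ 11-0✓ 11-1✓ 110-✓ 111-✓
Round 2: -0-1 1--1 1-1- 11--
PIs = {-0-1, -100, 0-00, 000-, 1--1, 1-1-, 11--}
Coverage chart:
  m0: 0-00,000-
  m1: -0-1,000-
  m3: -0-1 ←essential
  m4: -100,0-00
  m9: -0-1,1--1
  m10: 1-1- ←essential
  m11: -0-1,1--1,1-1-
  m12: -100,11--
  m13: 1--1,11--
  m14: 1-1-,11--
  m15: 1--1,1-1-,11--
Essential: -0-1, 1-1-
Petrick residual → 0-00, 11--
Min cover (4 terms): b'd + a'c'd' + ac + ab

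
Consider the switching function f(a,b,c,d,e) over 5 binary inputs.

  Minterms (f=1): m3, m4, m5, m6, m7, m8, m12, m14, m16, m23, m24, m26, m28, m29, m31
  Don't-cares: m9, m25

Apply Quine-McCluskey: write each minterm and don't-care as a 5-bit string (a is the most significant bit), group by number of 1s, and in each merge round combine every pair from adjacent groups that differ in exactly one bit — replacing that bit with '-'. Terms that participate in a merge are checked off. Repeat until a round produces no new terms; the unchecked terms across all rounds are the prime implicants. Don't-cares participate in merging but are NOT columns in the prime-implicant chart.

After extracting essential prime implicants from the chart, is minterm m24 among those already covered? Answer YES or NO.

YES

Round 0: 00011✓ 00100✓ 00101✓ 00110✓ 00111✓ 01000✓ 01001✓ 01100✓ 01110✓ 10000✓ 10111✓ 11000✓ 11001✓ 11010✓ 11100✓ 11101✓ 11111✓
Round 1: -0111 -1000✓ -1001✓ -1100✓ 0-100✓ 0-110✓ 00-11 001-0✓ 001-1✓ 0010-✓ 0011-✓ 01-00✓ 0100-✓ 011-0✓ 1-000 1-111 11-00✓ 11-01✓ 110-0 1100-✓ 111-1 1110-✓
Round 2: -1-00 -100- 0-1-0 001-- 11-0-
PIs = {-0111, -1-00, -100-, 0-1-0, 00-11, 001--, 1-000, 1-111, 11-0-, 110-0, 111-1}
Coverage chart:
  m3: 00-11 ←essential
  m4: 0-1-0,001--
  m5: 001-- ←essential
  m6: 0-1-0,001--
  m7: -0111,00-11,001--
  m8: -1-00,-100-
  m12: -1-00,0-1-0
  m14: 0-1-0 ←essential
  m16: 1-000 ←essential
  m23: -0111,1-111
  m24: -1-00,-100-,1-000,11-0-,110-0
  m26: 110-0 ←essential
  m28: -1-00,11-0-
  m29: 11-0-,111-1
  m31: 1-111,111-1
Essential: 0-1-0, 00-11, 001--, 1-000, 110-0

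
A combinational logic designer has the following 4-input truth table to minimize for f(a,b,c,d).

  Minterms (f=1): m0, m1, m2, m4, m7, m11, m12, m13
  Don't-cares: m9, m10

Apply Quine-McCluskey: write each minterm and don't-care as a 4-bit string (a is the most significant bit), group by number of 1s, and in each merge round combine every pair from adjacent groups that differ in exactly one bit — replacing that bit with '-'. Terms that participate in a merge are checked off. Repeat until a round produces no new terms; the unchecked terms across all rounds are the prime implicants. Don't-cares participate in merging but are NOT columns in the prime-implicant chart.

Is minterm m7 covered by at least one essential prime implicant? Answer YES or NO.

YES

[col 0] 0000*, 0001*, 0010*, 0100*, 0111, 1001*, 1010*, 1011*, 1100*, 1101*
[col 1] -001, -010, -100, 0-00, 00-0, 000-, 1-01, 10-1, 101-, 110-
Prime implicants: -001, -010, -100, 0-00, 00-0, 000-, 0111, 1-01, 10-1, 101-, 110-
PI chart (minterm → PIs covering it):
  0 | 0-00,00-0,000-
  1 | -001,000-
  2 | -010,00-0
  4 | -100,0-00
  7 | 0111  (sole → essential)
  11 | 10-1,101-
  12 | -100,110-
  13 | 1-01,110-
Essential prime implicants: 0111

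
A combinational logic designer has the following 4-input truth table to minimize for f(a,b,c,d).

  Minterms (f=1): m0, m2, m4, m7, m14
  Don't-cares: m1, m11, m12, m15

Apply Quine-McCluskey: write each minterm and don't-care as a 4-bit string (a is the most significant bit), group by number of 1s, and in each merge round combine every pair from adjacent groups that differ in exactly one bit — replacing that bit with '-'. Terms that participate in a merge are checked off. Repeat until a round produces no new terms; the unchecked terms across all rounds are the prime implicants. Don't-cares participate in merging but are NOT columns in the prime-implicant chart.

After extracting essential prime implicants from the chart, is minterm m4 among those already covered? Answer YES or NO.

Round 0: 0000✓ 0001✓ 0010✓ 0100✓ 0111✓ 1011✓ 1100✓ 1110✓ 1111✓
Round 1: -100 -111 0-00 00-0 000- 1-11 11-0 111-
PIs = {-100, -111, 0-00, 00-0, 000-, 1-11, 11-0, 111-}
Coverage chart:
  m0: 0-00,00-0,000-
  m2: 00-0 ←essential
  m4: -100,0-00
  m7: -111 ←essential
  m14: 11-0,111-
Essential: -111, 00-0

NO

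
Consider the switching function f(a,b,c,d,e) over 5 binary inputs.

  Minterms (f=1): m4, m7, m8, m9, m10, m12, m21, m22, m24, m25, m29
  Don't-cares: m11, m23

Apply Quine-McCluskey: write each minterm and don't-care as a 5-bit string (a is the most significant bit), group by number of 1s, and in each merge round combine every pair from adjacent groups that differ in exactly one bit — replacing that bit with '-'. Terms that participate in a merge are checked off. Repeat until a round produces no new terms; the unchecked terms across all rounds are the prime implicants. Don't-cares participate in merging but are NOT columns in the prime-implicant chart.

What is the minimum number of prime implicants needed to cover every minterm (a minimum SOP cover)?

Round 0: 00100✓ 00111✓ 01000✓ 01001✓ 01010✓ 01011✓ 01100✓ 10101✓ 10110✓ 10111✓ 11000✓ 11001✓ 11101✓
Round 1: -0111 -1000✓ -1001✓ 0-100 01-00 010-0✓ 010-1✓ 0100-✓ 0101-✓ 1-101 101-1 1011- 11-01 1100-✓
Round 2: -100- 010--
PIs = {-0111, -100-, 0-100, 01-00, 010--, 1-101, 101-1, 1011-, 11-01}
Coverage chart:
  m4: 0-100 ←essential
  m7: -0111 ←essential
  m8: -100-,01-00,010--
  m9: -100-,010--
  m10: 010-- ←essential
  m12: 0-100,01-00
  m21: 1-101,101-1
  m22: 1011- ←essential
  m24: -100- ←essential
  m25: -100-,11-01
  m29: 1-101,11-01
Essential: -0111, -100-, 0-100, 010--, 1011-
Petrick residual → 1-101
Min cover (6 terms): b'cde + bc'd' + a'cd'e' + a'bc' + acd'e + ab'cd

6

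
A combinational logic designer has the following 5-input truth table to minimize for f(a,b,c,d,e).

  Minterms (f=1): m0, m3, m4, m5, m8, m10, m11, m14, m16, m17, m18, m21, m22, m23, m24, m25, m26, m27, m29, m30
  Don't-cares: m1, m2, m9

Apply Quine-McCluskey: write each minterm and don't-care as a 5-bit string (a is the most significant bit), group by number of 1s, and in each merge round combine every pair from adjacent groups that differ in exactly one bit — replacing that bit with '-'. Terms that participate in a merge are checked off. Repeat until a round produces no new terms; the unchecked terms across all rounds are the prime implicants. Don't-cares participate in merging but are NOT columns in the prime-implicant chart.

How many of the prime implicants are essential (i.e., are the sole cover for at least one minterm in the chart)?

size-2^0 implicants → 00000(✓)  00001(✓)  00010(✓)  00011(✓)  00100(✓)  00101(✓)  01000(✓)  01001(✓)  01010(✓)  01011(✓)  01110(✓)  10000(✓)  10001(✓)  10010(✓)  10101(✓)  10110(✓)  10111(✓)  11000(✓)  11001(✓)  11010(✓)  11011(✓)  11101(✓)  11110(✓)
size-2^1 implicants → -0000(✓)  -0001(✓)  -0010(✓)  -0101(✓)  -1000(✓)  -1001(✓)  -1010(✓)  -1011(✓)  -1110(✓)  0-000(✓)  0-001(✓)  0-010(✓)  0-011(✓)  00-00(✓)  00-01(✓)  000-0(✓)  000-1(✓)  0000-(✓)  0001-(✓)  0010-(✓)  01-10(✓)  010-0(✓)  010-1(✓)  0100-(✓)  0101-(✓)  1-000(✓)  1-001(✓)  1-010(✓)  1-101(✓)  1-110(✓)  10-01(✓)  10-10(✓)  100-0(✓)  1000-(✓)  101-1  1011-  11-01(✓)  11-10(✓)  110-0(✓)  110-1(✓)  1100-(✓)  1101-(✓)
size-2^2 implicants → --000(✓)  --001(✓)  --010(✓)  -0-01  -00-0(✓)  -000-(✓)  -1-10  -10-0(✓)  -10-1(✓)  -100-(✓)  -101-(✓)  0-0-0(✓)  0-0-1(✓)  0-00-(✓)  0-01-(✓)  00-0-  000--(✓)  010--(✓)  1--01  1--10  1-0-0(✓)  1-00-(✓)  110--(✓)
size-2^3 implicants → --0-0  --00-  -10--  0-0--
Unchecked terms (primes): --0-0, --00-, -0-01, -1-10, -10--, 0-0--, 00-0-, 1--01, 1--10, 101-1, 1011-
Minterm coverage:
  m0 ⊆ --0-0,--00-,0-0--,00-0-
  m3 ⊆ 0-0-- [E]
  m4 ⊆ 00-0- [E]
  m5 ⊆ -0-01,00-0-
  m8 ⊆ --0-0,--00-,-10--,0-0--
  m10 ⊆ --0-0,-1-10,-10--,0-0--
  m11 ⊆ -10--,0-0--
  m14 ⊆ -1-10 [E]
  m16 ⊆ --0-0,--00-
  m17 ⊆ --00-,-0-01,1--01
  m18 ⊆ --0-0,1--10
  m21 ⊆ -0-01,1--01,101-1
  m22 ⊆ 1--10,1011-
  m23 ⊆ 101-1,1011-
  m24 ⊆ --0-0,--00-,-10--
  m25 ⊆ --00-,-10--,1--01
  m26 ⊆ --0-0,-1-10,-10--,1--10
  m27 ⊆ -10-- [E]
  m29 ⊆ 1--01 [E]
  m30 ⊆ -1-10,1--10
E = {-1-10, -10--, 0-0--, 00-0-, 1--01}

5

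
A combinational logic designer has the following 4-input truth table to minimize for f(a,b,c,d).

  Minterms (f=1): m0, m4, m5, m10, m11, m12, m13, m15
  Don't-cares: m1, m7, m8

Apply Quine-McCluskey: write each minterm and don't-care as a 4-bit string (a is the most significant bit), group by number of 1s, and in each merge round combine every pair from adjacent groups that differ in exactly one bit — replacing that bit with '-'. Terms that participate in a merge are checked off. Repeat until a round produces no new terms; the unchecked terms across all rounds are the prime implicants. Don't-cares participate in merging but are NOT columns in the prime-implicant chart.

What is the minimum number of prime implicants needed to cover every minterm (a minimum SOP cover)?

size-2^0 implicants → 0000(✓)  0001(✓)  0100(✓)  0101(✓)  0111(✓)  1000(✓)  1010(✓)  1011(✓)  1100(✓)  1101(✓)  1111(✓)
size-2^1 implicants → -000(✓)  -100(✓)  -101(✓)  -111(✓)  0-00(✓)  0-01(✓)  000-(✓)  01-1(✓)  010-(✓)  1-00(✓)  1-11  10-0  101-  11-1(✓)  110-(✓)
size-2^2 implicants → --00  -1-1  -10-  0-0-
Unchecked terms (primes): --00, -1-1, -10-, 0-0-, 1-11, 10-0, 101-
Minterm coverage:
  m0 ⊆ --00,0-0-
  m4 ⊆ --00,-10-,0-0-
  m5 ⊆ -1-1,-10-,0-0-
  m10 ⊆ 10-0,101-
  m11 ⊆ 1-11,101-
  m12 ⊆ --00,-10-
  m13 ⊆ -1-1,-10-
  m15 ⊆ -1-1,1-11
(no essential prime implicants)
Petrick residual → --00, -1-1, 101-
Cover = c'd' + bd + ab'c  |cover|=3

3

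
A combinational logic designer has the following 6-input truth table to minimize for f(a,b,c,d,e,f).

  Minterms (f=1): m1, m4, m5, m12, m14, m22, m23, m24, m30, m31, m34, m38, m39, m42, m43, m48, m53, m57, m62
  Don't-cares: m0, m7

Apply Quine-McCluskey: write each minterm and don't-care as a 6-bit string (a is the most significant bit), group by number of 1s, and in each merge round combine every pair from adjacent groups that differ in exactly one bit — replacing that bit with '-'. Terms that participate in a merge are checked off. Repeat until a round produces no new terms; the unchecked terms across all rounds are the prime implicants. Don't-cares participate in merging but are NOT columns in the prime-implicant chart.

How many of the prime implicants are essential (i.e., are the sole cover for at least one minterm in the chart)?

8

[col 0] 000000*, 000001*, 000100*, 000101*, 000111*, 001100*, 001110*, 010110*, 010111*, 011000, 011110*, 011111*, 100010*, 100110*, 100111*, 101010*, 101011*, 110000, 110101, 111001, 111110*
[col 1] -00111, -11110, 0-0111, 0-1110, 00-100, 000-00*, 000-01*, 00000-*, 0001-1, 00010-*, 0011-0, 01-110*, 01-111*, 01011-*, 01111-*, 10-010, 100-10, 10011-, 10101-
[col 2] 000-0-, 01-11-
Prime implicants: -00111, -11110, 0-0111, 0-1110, 00-100, 000-0-, 0001-1, 0011-0, 01-11-, 011000, 10-010, 100-10, 10011-, 10101-, 110000, 110101, 111001
PI chart (minterm → PIs covering it):
  1 | 000-0-  (sole → essential)
  4 | 00-100,000-0-
  5 | 000-0-,0001-1
  12 | 00-100,0011-0
  14 | 0-1110,0011-0
  22 | 01-11-  (sole → essential)
  23 | 0-0111,01-11-
  24 | 011000  (sole → essential)
  30 | -11110,0-1110,01-11-
  31 | 01-11-  (sole → essential)
  34 | 10-010,100-10
  38 | 100-10,10011-
  39 | -00111,10011-
  42 | 10-010,10101-
  43 | 10101-  (sole → essential)
  48 | 110000  (sole → essential)
  53 | 110101  (sole → essential)
  57 | 111001  (sole → essential)
  62 | -11110  (sole → essential)
Essential prime implicants: -11110, 000-0-, 01-11-, 011000, 10101-, 110000, 110101, 111001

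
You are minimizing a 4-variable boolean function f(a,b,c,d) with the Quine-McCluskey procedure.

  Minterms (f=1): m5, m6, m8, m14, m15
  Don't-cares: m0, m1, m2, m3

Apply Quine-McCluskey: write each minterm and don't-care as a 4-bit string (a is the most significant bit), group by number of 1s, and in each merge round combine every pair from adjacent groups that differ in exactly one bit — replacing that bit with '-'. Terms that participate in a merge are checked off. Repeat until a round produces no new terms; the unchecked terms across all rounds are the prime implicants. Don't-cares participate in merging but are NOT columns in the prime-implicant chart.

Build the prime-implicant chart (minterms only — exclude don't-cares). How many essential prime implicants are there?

Round 0: 0000✓ 0001✓ 0010✓ 0011✓ 0101✓ 0110✓ 1000✓ 1110✓ 1111✓
Round 1: -000 -110 0-01 0-10 00-0✓ 00-1✓ 000-✓ 001-✓ 111-
Round 2: 00--
PIs = {-000, -110, 0-01, 0-10, 00--, 111-}
Coverage chart:
  m5: 0-01 ←essential
  m6: -110,0-10
  m8: -000 ←essential
  m14: -110,111-
  m15: 111- ←essential
Essential: -000, 0-01, 111-

3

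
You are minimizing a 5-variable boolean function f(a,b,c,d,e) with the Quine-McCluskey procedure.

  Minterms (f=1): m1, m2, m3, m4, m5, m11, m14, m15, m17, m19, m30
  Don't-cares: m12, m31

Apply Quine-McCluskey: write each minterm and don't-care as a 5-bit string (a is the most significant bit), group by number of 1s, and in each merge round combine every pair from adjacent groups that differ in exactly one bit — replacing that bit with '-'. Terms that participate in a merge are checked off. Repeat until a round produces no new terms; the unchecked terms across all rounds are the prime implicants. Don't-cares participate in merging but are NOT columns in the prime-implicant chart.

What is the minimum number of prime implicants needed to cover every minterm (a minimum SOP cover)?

5

Round 0: 00001✓ 00010✓ 00011✓ 00100✓ 00101✓ 01011✓ 01100✓ 01110✓ 01111✓ 10001✓ 10011✓ 11110✓ 11111✓
Round 1: -0001✓ -0011✓ -1110✓ -1111✓ 0-011 0-100 00-01 000-1✓ 0001- 0010- 01-11 011-0 0111-✓ 100-1✓ 1111-✓
Round 2: -00-1 -111-
PIs = {-00-1, -111-, 0-011, 0-100, 00-01, 0001-, 0010-, 01-11, 011-0}
Coverage chart:
  m1: -00-1,00-01
  m2: 0001- ←essential
  m3: -00-1,0-011,0001-
  m4: 0-100,0010-
  m5: 00-01,0010-
  m11: 0-011,01-11
  m14: -111-,011-0
  m15: -111-,01-11
  m17: -00-1 ←essential
  m19: -00-1 ←essential
  m30: -111- ←essential
Essential: -00-1, -111-, 0001-
Petrick residual → 0-011, 0010-
Min cover (5 terms): b'c'e + bcd + a'c'de + a'b'c'd + a'b'cd'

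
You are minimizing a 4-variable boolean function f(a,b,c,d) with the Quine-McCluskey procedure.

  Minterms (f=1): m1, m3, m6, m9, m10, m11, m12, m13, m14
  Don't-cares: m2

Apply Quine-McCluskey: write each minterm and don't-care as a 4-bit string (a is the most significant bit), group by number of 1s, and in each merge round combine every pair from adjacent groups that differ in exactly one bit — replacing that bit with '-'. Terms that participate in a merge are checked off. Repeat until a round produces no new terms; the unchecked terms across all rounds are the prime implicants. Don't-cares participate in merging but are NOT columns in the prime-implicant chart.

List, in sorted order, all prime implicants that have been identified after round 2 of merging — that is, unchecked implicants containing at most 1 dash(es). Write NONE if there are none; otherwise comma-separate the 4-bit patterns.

Round 0: 0001✓ 0010✓ 0011✓ 0110✓ 1001✓ 1010✓ 1011✓ 1100✓ 1101✓ 1110✓
Round 1: -001✓ -010✓ -011✓ -110✓ 0-10✓ 00-1✓ 001-✓ 1-01 1-10✓ 10-1✓ 101-✓ 11-0 110-
Round 2: --10 -0-1 -01-
PIs = {--10, -0-1, -01-, 1-01, 11-0, 110-}

1-01, 11-0, 110-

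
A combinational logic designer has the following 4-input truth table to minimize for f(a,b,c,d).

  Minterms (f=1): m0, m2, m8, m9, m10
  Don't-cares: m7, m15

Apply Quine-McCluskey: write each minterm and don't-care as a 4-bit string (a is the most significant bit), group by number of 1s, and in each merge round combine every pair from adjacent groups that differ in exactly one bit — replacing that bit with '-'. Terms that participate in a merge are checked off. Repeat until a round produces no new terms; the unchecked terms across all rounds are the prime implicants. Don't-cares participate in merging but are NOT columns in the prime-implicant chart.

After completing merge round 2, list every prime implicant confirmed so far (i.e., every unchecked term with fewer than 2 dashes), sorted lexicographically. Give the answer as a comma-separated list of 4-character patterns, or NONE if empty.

-111, 100-

Round 0: 0000✓ 0010✓ 0111✓ 1000✓ 1001✓ 1010✓ 1111✓
Round 1: -000✓ -010✓ -111 00-0✓ 10-0✓ 100-
Round 2: -0-0
PIs = {-0-0, -111, 100-}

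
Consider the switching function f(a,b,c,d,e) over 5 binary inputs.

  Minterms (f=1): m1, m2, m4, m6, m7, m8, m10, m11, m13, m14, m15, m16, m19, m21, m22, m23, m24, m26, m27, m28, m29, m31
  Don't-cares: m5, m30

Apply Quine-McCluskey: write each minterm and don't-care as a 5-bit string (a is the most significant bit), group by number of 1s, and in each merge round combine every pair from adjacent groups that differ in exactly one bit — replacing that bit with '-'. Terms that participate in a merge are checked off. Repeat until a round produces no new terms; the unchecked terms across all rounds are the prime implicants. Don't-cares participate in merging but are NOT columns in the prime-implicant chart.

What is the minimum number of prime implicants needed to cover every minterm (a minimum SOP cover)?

size-2^0 implicants → 00001(✓)  00010(✓)  00100(✓)  00101(✓)  00110(✓)  00111(✓)  01000(✓)  01010(✓)  01011(✓)  01101(✓)  01110(✓)  01111(✓)  10000(✓)  10011(✓)  10101(✓)  10110(✓)  10111(✓)  11000(✓)  11010(✓)  11011(✓)  11100(✓)  11101(✓)  11110(✓)  11111(✓)
size-2^1 implicants → -0101(✓)  -0110(✓)  -0111(✓)  -1000(✓)  -1010(✓)  -1011(✓)  -1101(✓)  -1110(✓)  -1111(✓)  0-010(✓)  0-101(✓)  0-110(✓)  0-111(✓)  00-01  00-10(✓)  001-0(✓)  001-1(✓)  0010-(✓)  0011-(✓)  01-10(✓)  01-11(✓)  010-0(✓)  0101-(✓)  011-1(✓)  0111-(✓)  1-000  1-011(✓)  1-101(✓)  1-110(✓)  1-111(✓)  10-11(✓)  101-1(✓)  1011-(✓)  11-00(✓)  11-10(✓)  11-11(✓)  110-0(✓)  1101-(✓)  111-0(✓)  111-1(✓)  1110-(✓)  1111-(✓)
size-2^2 implicants → --101(✓)  --110(✓)  --111(✓)  -01-1(✓)  -011-(✓)  -1-10(✓)  -1-11(✓)  -10-0  -101-(✓)  -11-1(✓)  -111-(✓)  0--10  0-1-1(✓)  0-11-(✓)  001--  01-1-(✓)  1--11  1-1-1(✓)  1-11-(✓)  11--0  11-1-(✓)  111--
size-2^3 implicants → --1-1  --11-  -1-1-
Unchecked terms (primes): --1-1, --11-, -1-1-, -10-0, 0--10, 00-01, 001--, 1--11, 1-000, 11--0, 111--
Minterm coverage:
  m1 ⊆ 00-01 [E]
  m2 ⊆ 0--10 [E]
  m4 ⊆ 001-- [E]
  m6 ⊆ --11-,0--10,001--
  m7 ⊆ --1-1,--11-,001--
  m8 ⊆ -10-0 [E]
  m10 ⊆ -1-1-,-10-0,0--10
  m11 ⊆ -1-1- [E]
  m13 ⊆ --1-1 [E]
  m14 ⊆ --11-,-1-1-,0--10
  m15 ⊆ --1-1,--11-,-1-1-
  m16 ⊆ 1-000 [E]
  m19 ⊆ 1--11 [E]
  m21 ⊆ --1-1 [E]
  m22 ⊆ --11- [E]
  m23 ⊆ --1-1,--11-,1--11
  m24 ⊆ -10-0,1-000,11--0
  m26 ⊆ -1-1-,-10-0,11--0
  m27 ⊆ -1-1-,1--11
  m28 ⊆ 11--0,111--
  m29 ⊆ --1-1,111--
  m31 ⊆ --1-1,--11-,-1-1-,1--11,111--
E = {--1-1, --11-, -1-1-, -10-0, 0--10, 00-01, 001--, 1--11, 1-000}
Petrick residual → 11--0
Cover = ce + cd + bd + bc'e' + a'de' + a'b'd'e + a'b'c + ade + ac'd'e' + abe'  |cover|=10

10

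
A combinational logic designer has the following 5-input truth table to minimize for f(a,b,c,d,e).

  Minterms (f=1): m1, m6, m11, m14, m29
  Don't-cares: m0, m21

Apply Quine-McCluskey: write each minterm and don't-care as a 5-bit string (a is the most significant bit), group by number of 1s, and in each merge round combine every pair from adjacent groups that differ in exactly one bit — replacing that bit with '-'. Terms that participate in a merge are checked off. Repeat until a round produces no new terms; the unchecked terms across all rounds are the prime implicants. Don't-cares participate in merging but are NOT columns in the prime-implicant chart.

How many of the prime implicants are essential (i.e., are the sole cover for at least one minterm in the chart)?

4

Round 0: 00000✓ 00001✓ 00110✓ 01011 01110✓ 10101✓ 11101✓
Round 1: 0-110 0000- 1-101
PIs = {0-110, 0000-, 01011, 1-101}
Coverage chart:
  m1: 0000- ←essential
  m6: 0-110 ←essential
  m11: 01011 ←essential
  m14: 0-110 ←essential
  m29: 1-101 ←essential
Essential: 0-110, 0000-, 01011, 1-101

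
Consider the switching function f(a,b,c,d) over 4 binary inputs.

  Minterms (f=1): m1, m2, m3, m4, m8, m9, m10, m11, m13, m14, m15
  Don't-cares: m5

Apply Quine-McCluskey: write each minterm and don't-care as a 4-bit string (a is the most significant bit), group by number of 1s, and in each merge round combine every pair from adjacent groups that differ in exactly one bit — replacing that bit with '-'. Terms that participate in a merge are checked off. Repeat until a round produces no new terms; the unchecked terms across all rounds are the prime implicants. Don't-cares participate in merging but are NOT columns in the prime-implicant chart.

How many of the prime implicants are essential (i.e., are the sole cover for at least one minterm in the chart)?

size-2^0 implicants → 0001(✓)  0010(✓)  0011(✓)  0100(✓)  0101(✓)  1000(✓)  1001(✓)  1010(✓)  1011(✓)  1101(✓)  1110(✓)  1111(✓)
size-2^1 implicants → -001(✓)  -010(✓)  -011(✓)  -101(✓)  0-01(✓)  00-1(✓)  001-(✓)  010-  1-01(✓)  1-10(✓)  1-11(✓)  10-0(✓)  10-1(✓)  100-(✓)  101-(✓)  11-1(✓)  111-(✓)
size-2^2 implicants → --01  -0-1  -01-  1--1  1-1-  10--
Unchecked terms (primes): --01, -0-1, -01-, 010-, 1--1, 1-1-, 10--
Minterm coverage:
  m1 ⊆ --01,-0-1
  m2 ⊆ -01- [E]
  m3 ⊆ -0-1,-01-
  m4 ⊆ 010- [E]
  m8 ⊆ 10-- [E]
  m9 ⊆ --01,-0-1,1--1,10--
  m10 ⊆ -01-,1-1-,10--
  m11 ⊆ -0-1,-01-,1--1,1-1-,10--
  m13 ⊆ --01,1--1
  m14 ⊆ 1-1- [E]
  m15 ⊆ 1--1,1-1-
E = {-01-, 010-, 1-1-, 10--}

4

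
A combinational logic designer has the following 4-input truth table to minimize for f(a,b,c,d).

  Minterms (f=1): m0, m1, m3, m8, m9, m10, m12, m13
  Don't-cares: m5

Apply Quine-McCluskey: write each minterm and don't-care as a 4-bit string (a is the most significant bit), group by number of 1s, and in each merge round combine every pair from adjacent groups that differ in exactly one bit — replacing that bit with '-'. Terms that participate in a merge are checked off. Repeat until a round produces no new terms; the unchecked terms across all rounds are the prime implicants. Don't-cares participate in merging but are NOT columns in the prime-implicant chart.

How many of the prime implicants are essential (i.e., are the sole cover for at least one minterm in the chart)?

4

size-2^0 implicants → 0000(✓)  0001(✓)  0011(✓)  0101(✓)  1000(✓)  1001(✓)  1010(✓)  1100(✓)  1101(✓)
size-2^1 implicants → -000(✓)  -001(✓)  -101(✓)  0-01(✓)  00-1  000-(✓)  1-00(✓)  1-01(✓)  10-0  100-(✓)  110-(✓)
size-2^2 implicants → --01  -00-  1-0-
Unchecked terms (primes): --01, -00-, 00-1, 1-0-, 10-0
Minterm coverage:
  m0 ⊆ -00- [E]
  m1 ⊆ --01,-00-,00-1
  m3 ⊆ 00-1 [E]
  m8 ⊆ -00-,1-0-,10-0
  m9 ⊆ --01,-00-,1-0-
  m10 ⊆ 10-0 [E]
  m12 ⊆ 1-0- [E]
  m13 ⊆ --01,1-0-
E = {-00-, 00-1, 1-0-, 10-0}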